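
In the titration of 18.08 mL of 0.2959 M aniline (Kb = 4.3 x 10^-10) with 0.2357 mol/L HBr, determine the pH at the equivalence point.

2.76

n(C6H5NH2) = 0.2959 x 0.01808 = 0.005350 mol; V(HBr) at equivalence = 0.005350/0.2357 = 0.02270 L.
At equivalence the base is fully converted to C6H5NH3+; total volume = 0.04078 L, so [C6H5NH3+] = 0.005350/0.04078 = 0.1312 M.
Ka(C6H5NH3+) = Kw/Kb = 1.0e-14 / 4.3 x 10^-10 = 2.33e-5.
[H^+] = sqrt(Ka x [C6H5NH3+]) = sqrt(2.33e-5 x 0.1312) = 0.00175 M.
pH = -log(0.00175) = 2.76.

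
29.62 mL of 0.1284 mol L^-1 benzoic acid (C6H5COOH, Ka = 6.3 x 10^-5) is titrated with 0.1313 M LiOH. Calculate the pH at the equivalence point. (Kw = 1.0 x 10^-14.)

n(C6H5COOH) = 0.1284 x 0.02962 = 0.003803 mol; V(LiOH) at equivalence = 0.003803/0.1313 = 0.02897 L.
At equivalence all the acid is converted to C6H5COO-; total volume = 0.02962 + 0.02897 = 0.05859 L, so [C6H5COO-] = 0.003803/0.05859 = 0.06492 M.
Kb = Kw/Ka = 1.0e-14 / 6.3 x 10^-5 = 1.59e-10.
[OH^-] = sqrt(Kb x [C6H5COO-]) = sqrt(1.59e-10 x 0.06492) = 3.21e-6 M.
pOH = 5.49, so pH = 14.00 - 5.49 = 8.51.

8.51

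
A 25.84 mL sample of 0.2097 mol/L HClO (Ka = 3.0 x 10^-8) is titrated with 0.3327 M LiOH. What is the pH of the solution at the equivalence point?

n(HClO) = 0.2097 x 0.02584 = 0.005419 mol; V(LiOH) at equivalence = 0.005419/0.3327 = 0.01629 L.
At equivalence all the acid is converted to ClO-; total volume = 0.02584 + 0.01629 = 0.04213 L, so [ClO-] = 0.005419/0.04213 = 0.1286 M.
Kb = Kw/Ka = 1.0e-14 / 3.0 x 10^-8 = 3.33e-7.
[OH^-] = sqrt(Kb x [ClO-]) = sqrt(3.33e-7 x 0.1286) = 0.000207 M.
pOH = 3.68, so pH = 14.00 - 3.68 = 10.32.

10.32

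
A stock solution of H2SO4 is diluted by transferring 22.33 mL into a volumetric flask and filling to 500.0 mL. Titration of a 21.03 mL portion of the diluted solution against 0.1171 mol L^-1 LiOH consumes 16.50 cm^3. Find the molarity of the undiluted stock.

1.03 M

n(LiOH) = 0.1171 x 0.01650 = 0.001932 mol.
n(H2SO4) in the aliquot = 0.001932 x 1/2 = 0.0009661 mol.
[diluted H2SO4] = 0.0009661 / 0.02103 = 0.04594 M.
Dilution factor = 500.0/22.33 = 22.39, so [stock] = 0.04594 x 22.39 = 1.03 M.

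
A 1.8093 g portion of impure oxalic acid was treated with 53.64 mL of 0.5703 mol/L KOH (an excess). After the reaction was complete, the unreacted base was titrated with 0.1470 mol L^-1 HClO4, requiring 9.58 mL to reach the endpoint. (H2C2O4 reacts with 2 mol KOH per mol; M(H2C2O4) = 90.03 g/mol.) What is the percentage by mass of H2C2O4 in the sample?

72.6%

Total n(KOH) added = 0.5703 x 0.05364 = 0.03059 mol.
n(HClO4) used = 0.1470 x 0.009580 = 0.001408 mol, which equals the excess n(KOH).
So n(KOH) consumed by the sample = 0.03059 - 0.001408 = 0.02918 mol.
n(H2C2O4) = 0.02918 / 2 = 0.01459 mol.
mass H2C2O4 = 0.01459 x 90.03 = 1.314 g, so %H2C2O4 = 1.314/1.8093 x 100 = 72.6%.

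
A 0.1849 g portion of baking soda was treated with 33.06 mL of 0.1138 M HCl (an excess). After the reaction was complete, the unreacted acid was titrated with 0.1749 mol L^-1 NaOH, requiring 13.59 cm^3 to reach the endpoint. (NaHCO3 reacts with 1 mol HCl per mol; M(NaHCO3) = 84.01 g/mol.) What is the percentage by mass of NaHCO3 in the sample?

62.9%

Total n(HCl) added = 0.1138 x 0.03306 = 0.003762 mol.
n(NaOH) used = 0.1749 x 0.01359 = 0.002377 mol, which equals the excess n(HCl).
So n(HCl) consumed by the sample = 0.003762 - 0.002377 = 0.001385 mol.
n(NaHCO3) = 0.001385 / 1 = 0.001385 mol.
mass NaHCO3 = 0.001385 x 84.01 = 0.1164 g, so %NaHCO3 = 0.1164/0.1849 x 100 = 62.9%.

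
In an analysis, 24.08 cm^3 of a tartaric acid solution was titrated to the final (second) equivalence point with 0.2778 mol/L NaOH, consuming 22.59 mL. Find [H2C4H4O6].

0.130 M

n(NaOH) = 0.2778 x 0.02259 = 0.006276 mol.
At the final (second) equivalence point, 2 mol OH^- react per mol H2C4H4O6, so n(H2C4H4O6) = 0.006276 / 2 = 0.003138 mol.
[H2C4H4O6] = 0.003138 / 0.02408 L = 0.130 M.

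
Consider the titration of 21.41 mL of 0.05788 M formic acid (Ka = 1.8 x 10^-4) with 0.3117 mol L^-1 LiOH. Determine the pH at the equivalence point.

n(HCOOH) = 0.05788 x 0.02141 = 0.001239 mol; V(LiOH) at equivalence = 0.001239/0.3117 = 0.003976 L.
At equivalence all the acid is converted to HCOO-; total volume = 0.02141 + 0.003976 = 0.02539 L, so [HCOO-] = 0.001239/0.02539 = 0.04882 M.
Kb = Kw/Ka = 1.0e-14 / 1.8 x 10^-4 = 5.56e-11.
[OH^-] = sqrt(Kb x [HCOO-]) = sqrt(5.56e-11 x 0.04882) = 1.65e-6 M.
pOH = 5.78, so pH = 14.00 - 5.78 = 8.22.

8.22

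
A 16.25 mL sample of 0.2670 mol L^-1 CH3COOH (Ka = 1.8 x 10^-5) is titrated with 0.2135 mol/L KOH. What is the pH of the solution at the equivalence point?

8.91

n(CH3COOH) = 0.2670 x 0.01625 = 0.004339 mol; V(KOH) at equivalence = 0.004339/0.2135 = 0.02032 L.
At equivalence all the acid is converted to CH3COO-; total volume = 0.01625 + 0.02032 = 0.03657 L, so [CH3COO-] = 0.004339/0.03657 = 0.1186 M.
Kb = Kw/Ka = 1.0e-14 / 1.8 x 10^-5 = 5.56e-10.
[OH^-] = sqrt(Kb x [CH3COO-]) = sqrt(5.56e-10 x 0.1186) = 8.12e-6 M.
pOH = 5.09, so pH = 14.00 - 5.09 = 8.91.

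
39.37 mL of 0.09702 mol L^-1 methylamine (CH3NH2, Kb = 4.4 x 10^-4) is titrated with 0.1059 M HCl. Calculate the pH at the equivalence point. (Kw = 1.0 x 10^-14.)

n(CH3NH2) = 0.09702 x 0.03937 = 0.003820 mol; V(HCl) at equivalence = 0.003820/0.1059 = 0.03607 L.
At equivalence the base is fully converted to CH3NH3+; total volume = 0.07544 L, so [CH3NH3+] = 0.003820/0.07544 = 0.05063 M.
Ka(CH3NH3+) = Kw/Kb = 1.0e-14 / 4.4 x 10^-4 = 2.27e-11.
[H^+] = sqrt(Ka x [CH3NH3+]) = sqrt(2.27e-11 x 0.05063) = 1.07e-6 M.
pH = -log(1.07e-6) = 5.97.

5.97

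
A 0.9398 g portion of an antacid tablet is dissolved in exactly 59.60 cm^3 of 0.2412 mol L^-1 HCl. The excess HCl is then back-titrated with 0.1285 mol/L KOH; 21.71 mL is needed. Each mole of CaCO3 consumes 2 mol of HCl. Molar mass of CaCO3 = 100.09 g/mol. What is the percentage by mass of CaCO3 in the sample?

Total n(HCl) added = 0.2412 x 0.05960 = 0.01438 mol.
n(KOH) used = 0.1285 x 0.02171 = 0.002790 mol, which equals the excess n(HCl).
So n(HCl) consumed by the sample = 0.01438 - 0.002790 = 0.01159 mol.
n(CaCO3) = 0.01159 / 2 = 0.005793 mol.
mass CaCO3 = 0.005793 x 100.09 = 0.5798 g, so %CaCO3 = 0.5798/0.9398 x 100 = 61.7%.

61.7%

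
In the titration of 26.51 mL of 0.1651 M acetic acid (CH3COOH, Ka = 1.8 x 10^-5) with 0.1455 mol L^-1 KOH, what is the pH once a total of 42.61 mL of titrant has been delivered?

n(acid) = 0.1651 x 0.02651 = 0.004377 mol; n(KOH) added = 0.1455 x 0.04261 = 0.006200 mol.
Base is in excess by 0.006200 - 0.004377 = 0.001823 mol in a total volume of 0.06912 L.
[OH^-] = 0.001823/0.06912 = 0.02637 M, so pOH = 1.58 and pH = 14.00 - 1.58 = 12.42.

12.42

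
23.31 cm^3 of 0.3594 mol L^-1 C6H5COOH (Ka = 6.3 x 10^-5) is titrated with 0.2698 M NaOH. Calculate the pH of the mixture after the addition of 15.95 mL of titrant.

Initial n(C6H5COOH) = 0.3594 x 0.02331 = 0.008378 mol.
n(NaOH) added = 0.2698 x 0.01595 = 0.004303 mol, converting that many moles of C6H5COOH to C6H5COO-.
Remaining n(C6H5COOH) = 0.004074 mol; n(C6H5COO-) = 0.004303 mol.
By Henderson-Hasselbalch, pH = pKa + log([A^-]/[HA]) = 4.20 + log(0.004303/0.004074) = 4.20 + (+0.02) = 4.22.

4.22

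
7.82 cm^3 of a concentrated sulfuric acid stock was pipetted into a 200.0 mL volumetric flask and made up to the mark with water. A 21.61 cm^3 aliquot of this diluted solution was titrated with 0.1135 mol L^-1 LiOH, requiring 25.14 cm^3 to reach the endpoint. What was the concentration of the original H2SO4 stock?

n(LiOH) = 0.1135 x 0.02514 = 0.002853 mol.
n(H2SO4) in the aliquot = 0.002853 x 1/2 = 0.001427 mol.
[diluted H2SO4] = 0.001427 / 0.02161 = 0.06602 M.
Dilution factor = 200.0/7.820 = 25.58, so [stock] = 0.06602 x 25.58 = 1.69 M.

1.69 M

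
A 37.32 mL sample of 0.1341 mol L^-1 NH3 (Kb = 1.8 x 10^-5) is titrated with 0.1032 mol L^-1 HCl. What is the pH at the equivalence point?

5.24

n(NH3) = 0.1341 x 0.03732 = 0.005005 mol; V(HCl) at equivalence = 0.005005/0.1032 = 0.04849 L.
At equivalence the base is fully converted to NH4+; total volume = 0.08581 L, so [NH4+] = 0.005005/0.08581 = 0.05832 M.
Ka(NH4+) = Kw/Kb = 1.0e-14 / 1.8 x 10^-5 = 5.56e-10.
[H^+] = sqrt(Ka x [NH4+]) = sqrt(5.56e-10 x 0.05832) = 5.69e-6 M.
pH = -log(5.69e-6) = 5.24.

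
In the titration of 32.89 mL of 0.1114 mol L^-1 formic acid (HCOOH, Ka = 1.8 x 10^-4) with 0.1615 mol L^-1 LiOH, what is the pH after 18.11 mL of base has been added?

Initial n(HCOOH) = 0.1114 x 0.03289 = 0.003664 mol.
n(LiOH) added = 0.1615 x 0.01811 = 0.002925 mol, converting that many moles of HCOOH to HCOO-.
Remaining n(HCOOH) = 0.0007392 mol; n(HCOO-) = 0.002925 mol.
By Henderson-Hasselbalch, pH = pKa + log([A^-]/[HA]) = 3.74 + log(0.002925/0.0007392) = 3.74 + (+0.60) = 4.34.

4.34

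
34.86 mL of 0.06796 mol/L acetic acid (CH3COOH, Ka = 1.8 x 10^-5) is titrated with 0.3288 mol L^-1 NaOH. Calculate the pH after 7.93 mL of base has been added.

n(acid) = 0.06796 x 0.03486 = 0.002369 mol; n(NaOH) added = 0.3288 x 0.007930 = 0.002607 mol.
Base is in excess by 0.002607 - 0.002369 = 0.0002383 mol in a total volume of 0.04279 L.
[OH^-] = 0.0002383/0.04279 = 0.005569 M, so pOH = 2.25 and pH = 14.00 - 2.25 = 11.75.

11.75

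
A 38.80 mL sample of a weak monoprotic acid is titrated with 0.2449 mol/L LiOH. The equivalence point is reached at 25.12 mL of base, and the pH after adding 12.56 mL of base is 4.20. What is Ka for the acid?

6.3 x 10^-5

12.56 mL is half of the equivalence volume, so this is the half-equivalence point where [HA] = [A^-].
At half-equivalence pH = pKa, so pKa = 4.20.
Ka = 10^(-4.20) = 6.3 x 10^-5.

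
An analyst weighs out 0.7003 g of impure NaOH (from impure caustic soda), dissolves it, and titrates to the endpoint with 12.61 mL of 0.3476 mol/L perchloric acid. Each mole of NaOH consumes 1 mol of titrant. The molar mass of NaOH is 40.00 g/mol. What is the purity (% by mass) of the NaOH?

25.0%

n(HClO4) = 0.3476 x 0.01261 = 0.004383 mol.
n(NaOH) = 0.004383 / 1 = 0.004383 mol.
mass of NaOH = 0.004383 x 40.00 = 0.1753 g.
% purity = 0.1753 / 0.7003 x 100 = 25.0%.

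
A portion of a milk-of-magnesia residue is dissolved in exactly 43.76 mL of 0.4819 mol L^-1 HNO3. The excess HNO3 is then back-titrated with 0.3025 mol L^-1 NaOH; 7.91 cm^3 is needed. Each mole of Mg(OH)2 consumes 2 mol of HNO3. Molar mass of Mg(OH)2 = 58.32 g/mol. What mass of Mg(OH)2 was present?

0.545 g

Total n(HNO3) added = 0.4819 x 0.04376 = 0.02109 mol.
n(NaOH) used = 0.3025 x 0.007910 = 0.002393 mol, which equals the excess n(HNO3).
So n(HNO3) consumed by the sample = 0.02109 - 0.002393 = 0.01870 mol.
n(Mg(OH)2) = 0.01870 / 2 = 0.009348 mol.
mass = 0.009348 mol x 58.32 g/mol = 0.545 g.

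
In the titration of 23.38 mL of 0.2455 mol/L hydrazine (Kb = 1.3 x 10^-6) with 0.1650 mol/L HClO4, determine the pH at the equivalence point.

4.56

n(N2H4) = 0.2455 x 0.02338 = 0.005740 mol; V(HClO4) at equivalence = 0.005740/0.1650 = 0.03479 L.
At equivalence the base is fully converted to N2H5+; total volume = 0.05817 L, so [N2H5+] = 0.005740/0.05817 = 0.09868 M.
Ka(N2H5+) = Kw/Kb = 1.0e-14 / 1.3 x 10^-6 = 7.69e-9.
[H^+] = sqrt(Ka x [N2H5+]) = sqrt(7.69e-9 x 0.09868) = 2.76e-5 M.
pH = -log(2.76e-5) = 4.56.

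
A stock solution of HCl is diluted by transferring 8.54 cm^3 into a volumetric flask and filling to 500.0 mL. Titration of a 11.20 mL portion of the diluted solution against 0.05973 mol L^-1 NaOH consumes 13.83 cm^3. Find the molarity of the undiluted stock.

4.32 M

n(NaOH) = 0.05973 x 0.01383 = 0.0008261 mol.
n(HCl) in the aliquot = 0.0008261 mol.
[diluted HCl] = 0.0008261 / 0.01120 = 0.07376 M.
Dilution factor = 500.0/8.540 = 58.55, so [stock] = 0.07376 x 58.55 = 4.32 M.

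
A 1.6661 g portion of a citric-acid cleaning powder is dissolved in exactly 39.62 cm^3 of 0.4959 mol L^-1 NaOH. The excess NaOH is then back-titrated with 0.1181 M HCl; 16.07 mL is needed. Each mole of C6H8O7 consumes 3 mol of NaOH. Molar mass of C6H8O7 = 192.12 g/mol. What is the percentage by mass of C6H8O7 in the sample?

Total n(NaOH) added = 0.4959 x 0.03962 = 0.01965 mol.
n(HCl) used = 0.1181 x 0.01607 = 0.001898 mol, which equals the excess n(NaOH).
So n(NaOH) consumed by the sample = 0.01965 - 0.001898 = 0.01775 mol.
n(C6H8O7) = 0.01775 / 3 = 0.005917 mol.
mass C6H8O7 = 0.005917 x 192.12 = 1.137 g, so %C6H8O7 = 1.137/1.6661 x 100 = 68.2%.

68.2%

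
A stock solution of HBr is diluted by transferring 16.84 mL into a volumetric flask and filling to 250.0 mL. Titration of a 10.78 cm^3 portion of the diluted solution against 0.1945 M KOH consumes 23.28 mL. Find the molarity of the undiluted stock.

n(KOH) = 0.1945 x 0.02328 = 0.004528 mol.
n(HBr) in the aliquot = 0.004528 mol.
[diluted HBr] = 0.004528 / 0.01078 = 0.4200 M.
Dilution factor = 250.0/16.84 = 14.85, so [stock] = 0.4200 x 14.85 = 6.24 M.

6.24 M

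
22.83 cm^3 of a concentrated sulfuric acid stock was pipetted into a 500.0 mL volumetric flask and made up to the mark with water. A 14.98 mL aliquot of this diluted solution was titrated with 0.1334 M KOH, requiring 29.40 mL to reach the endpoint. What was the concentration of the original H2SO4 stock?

n(KOH) = 0.1334 x 0.02940 = 0.003922 mol.
n(H2SO4) in the aliquot = 0.003922 x 1/2 = 0.001961 mol.
[diluted H2SO4] = 0.001961 / 0.01498 = 0.1309 M.
Dilution factor = 500.0/22.83 = 21.90, so [stock] = 0.1309 x 21.90 = 2.87 M.

2.87 M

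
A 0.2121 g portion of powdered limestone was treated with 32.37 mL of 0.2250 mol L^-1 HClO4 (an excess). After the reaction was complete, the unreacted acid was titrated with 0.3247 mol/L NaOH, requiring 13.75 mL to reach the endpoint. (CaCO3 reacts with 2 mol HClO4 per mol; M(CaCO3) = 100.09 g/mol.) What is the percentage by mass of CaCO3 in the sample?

Total n(HClO4) added = 0.2250 x 0.03237 = 0.007283 mol.
n(NaOH) used = 0.3247 x 0.01375 = 0.004465 mol, which equals the excess n(HClO4).
So n(HClO4) consumed by the sample = 0.007283 - 0.004465 = 0.002819 mol.
n(CaCO3) = 0.002819 / 2 = 0.001409 mol.
mass CaCO3 = 0.001409 x 100.09 = 0.1411 g, so %CaCO3 = 0.1411/0.2121 x 100 = 66.5%.

66.5%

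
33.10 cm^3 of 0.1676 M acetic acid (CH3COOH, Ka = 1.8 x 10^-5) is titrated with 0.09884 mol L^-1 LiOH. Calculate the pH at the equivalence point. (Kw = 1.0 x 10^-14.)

n(CH3COOH) = 0.1676 x 0.03310 = 0.005548 mol; V(LiOH) at equivalence = 0.005548/0.09884 = 0.05613 L.
At equivalence all the acid is converted to CH3COO-; total volume = 0.03310 + 0.05613 = 0.08923 L, so [CH3COO-] = 0.005548/0.08923 = 0.06217 M.
Kb = Kw/Ka = 1.0e-14 / 1.8 x 10^-5 = 5.56e-10.
[OH^-] = sqrt(Kb x [CH3COO-]) = sqrt(5.56e-10 x 0.06217) = 5.88e-6 M.
pOH = 5.23, so pH = 14.00 - 5.23 = 8.77.

8.77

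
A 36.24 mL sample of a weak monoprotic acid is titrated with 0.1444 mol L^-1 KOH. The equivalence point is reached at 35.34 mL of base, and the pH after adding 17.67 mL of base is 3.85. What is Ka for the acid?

17.67 mL is half of the equivalence volume, so this is the half-equivalence point where [HA] = [A^-].
At half-equivalence pH = pKa, so pKa = 3.85.
Ka = 10^(-3.85) = 1.4 x 10^-4.

1.4 x 10^-4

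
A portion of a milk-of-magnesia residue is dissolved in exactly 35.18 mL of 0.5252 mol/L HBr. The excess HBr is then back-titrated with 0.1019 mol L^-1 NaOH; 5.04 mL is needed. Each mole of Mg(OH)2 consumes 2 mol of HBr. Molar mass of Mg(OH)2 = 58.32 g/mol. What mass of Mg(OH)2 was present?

0.524 g

Total n(HBr) added = 0.5252 x 0.03518 = 0.01848 mol.
n(NaOH) used = 0.1019 x 0.005040 = 0.0005136 mol, which equals the excess n(HBr).
So n(HBr) consumed by the sample = 0.01848 - 0.0005136 = 0.01796 mol.
n(Mg(OH)2) = 0.01796 / 2 = 0.008981 mol.
mass = 0.008981 mol x 58.32 g/mol = 0.524 g.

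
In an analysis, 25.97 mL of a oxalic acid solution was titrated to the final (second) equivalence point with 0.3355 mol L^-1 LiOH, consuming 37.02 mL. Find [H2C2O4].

n(LiOH) = 0.3355 x 0.03702 = 0.01242 mol.
At the final (second) equivalence point, 2 mol OH^- react per mol H2C2O4, so n(H2C2O4) = 0.01242 / 2 = 0.006210 mol.
[H2C2O4] = 0.006210 / 0.02597 L = 0.239 M.

0.239 M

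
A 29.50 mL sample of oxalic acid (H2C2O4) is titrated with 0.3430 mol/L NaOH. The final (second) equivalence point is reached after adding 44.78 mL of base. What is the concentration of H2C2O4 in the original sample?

0.260 M

n(NaOH) = 0.3430 x 0.04478 = 0.01536 mol.
At the final (second) equivalence point, 2 mol OH^- react per mol H2C2O4, so n(H2C2O4) = 0.01536 / 2 = 0.007680 mol.
[H2C2O4] = 0.007680 / 0.02950 L = 0.260 M.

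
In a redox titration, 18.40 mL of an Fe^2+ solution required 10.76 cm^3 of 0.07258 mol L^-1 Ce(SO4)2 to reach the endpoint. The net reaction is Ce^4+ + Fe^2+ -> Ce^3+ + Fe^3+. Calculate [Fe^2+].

0.0424 M

n(Ce(SO4)2) = 0.07258 x 0.01076 = 0.0007810 mol.
From the balanced equation, 1 mol Ce(SO4)2 reacts with 1 mol Fe^2+, so n(Fe^2+) = 0.0007810 x 1/1 = 0.0007810 mol.
[Fe^2+] = 0.0007810 / 0.01840 L = 0.0424 M.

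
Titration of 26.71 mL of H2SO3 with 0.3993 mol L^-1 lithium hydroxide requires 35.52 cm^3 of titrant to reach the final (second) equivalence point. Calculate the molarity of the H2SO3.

0.266 M

n(LiOH) = 0.3993 x 0.03552 = 0.01418 mol.
At the final (second) equivalence point, 2 mol OH^- react per mol H2SO3, so n(H2SO3) = 0.01418 / 2 = 0.007092 mol.
[H2SO3] = 0.007092 / 0.02671 L = 0.266 M.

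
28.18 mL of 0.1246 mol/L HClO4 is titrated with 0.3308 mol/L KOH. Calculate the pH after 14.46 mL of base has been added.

n(acid) = 0.1246 x 0.02818 = 0.003511 mol; n(KOH) added = 0.3308 x 0.01446 = 0.004783 mol.
Base is in excess by 0.004783 - 0.003511 = 0.001272 mol in a total volume of 0.04264 L.
[OH^-] = 0.001272/0.04264 = 0.02983 M, so pOH = 1.53 and pH = 14.00 - 1.53 = 12.47.

12.47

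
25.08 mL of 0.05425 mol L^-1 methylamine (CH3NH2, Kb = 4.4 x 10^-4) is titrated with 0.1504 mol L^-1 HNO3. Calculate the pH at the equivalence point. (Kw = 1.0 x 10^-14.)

n(CH3NH2) = 0.05425 x 0.02508 = 0.001361 mol; V(HNO3) at equivalence = 0.001361/0.1504 = 0.009046 L.
At equivalence the base is fully converted to CH3NH3+; total volume = 0.03413 L, so [CH3NH3+] = 0.001361/0.03413 = 0.03987 M.
Ka(CH3NH3+) = Kw/Kb = 1.0e-14 / 4.4 x 10^-4 = 2.27e-11.
[H^+] = sqrt(Ka x [CH3NH3+]) = sqrt(2.27e-11 x 0.03987) = 9.52e-7 M.
pH = -log(9.52e-7) = 6.02.

6.02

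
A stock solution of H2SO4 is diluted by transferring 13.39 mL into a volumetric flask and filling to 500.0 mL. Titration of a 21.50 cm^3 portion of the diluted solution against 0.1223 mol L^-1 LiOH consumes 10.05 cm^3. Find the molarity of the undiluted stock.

1.07 M

n(LiOH) = 0.1223 x 0.01005 = 0.001229 mol.
n(H2SO4) in the aliquot = 0.001229 x 1/2 = 0.0006146 mol.
[diluted H2SO4] = 0.0006146 / 0.02150 = 0.02858 M.
Dilution factor = 500.0/13.39 = 37.34, so [stock] = 0.02858 x 37.34 = 1.07 M.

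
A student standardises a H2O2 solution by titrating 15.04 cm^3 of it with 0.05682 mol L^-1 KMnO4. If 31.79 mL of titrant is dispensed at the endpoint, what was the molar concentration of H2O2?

n(KMnO4) = 0.05682 x 0.03179 = 0.001806 mol.
From the balanced equation, 2 mol KMnO4 reacts with 5 mol H2O2, so n(H2O2) = 0.001806 x 5/2 = 0.004516 mol.
[H2O2] = 0.004516 / 0.01504 L = 0.300 M.

0.300 M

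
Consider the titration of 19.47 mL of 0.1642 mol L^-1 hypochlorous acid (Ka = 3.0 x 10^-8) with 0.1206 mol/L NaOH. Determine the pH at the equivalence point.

n(HClO) = 0.1642 x 0.01947 = 0.003197 mol; V(NaOH) at equivalence = 0.003197/0.1206 = 0.02651 L.
At equivalence all the acid is converted to ClO-; total volume = 0.01947 + 0.02651 = 0.04598 L, so [ClO-] = 0.003197/0.04598 = 0.06953 M.
Kb = Kw/Ka = 1.0e-14 / 3.0 x 10^-8 = 3.33e-7.
[OH^-] = sqrt(Kb x [ClO-]) = sqrt(3.33e-7 x 0.06953) = 0.000152 M.
pOH = 3.82, so pH = 14.00 - 3.82 = 10.18.

10.18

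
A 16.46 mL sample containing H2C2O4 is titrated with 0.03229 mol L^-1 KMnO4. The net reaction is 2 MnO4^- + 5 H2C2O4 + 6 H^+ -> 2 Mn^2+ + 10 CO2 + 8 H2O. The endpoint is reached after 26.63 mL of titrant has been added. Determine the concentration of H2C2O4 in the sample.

0.131 M

n(KMnO4) = 0.03229 x 0.02663 = 0.0008599 mol.
From the balanced equation, 2 mol KMnO4 reacts with 5 mol H2C2O4, so n(H2C2O4) = 0.0008599 x 5/2 = 0.002150 mol.
[H2C2O4] = 0.002150 / 0.01646 L = 0.131 M.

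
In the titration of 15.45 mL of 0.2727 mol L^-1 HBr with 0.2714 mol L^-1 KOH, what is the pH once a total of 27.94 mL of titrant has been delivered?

12.89

n(acid) = 0.2727 x 0.01545 = 0.004213 mol; n(KOH) added = 0.2714 x 0.02794 = 0.007583 mol.
Base is in excess by 0.007583 - 0.004213 = 0.003370 mol in a total volume of 0.04339 L.
[OH^-] = 0.003370/0.04339 = 0.07766 M, so pOH = 1.11 and pH = 14.00 - 1.11 = 12.89.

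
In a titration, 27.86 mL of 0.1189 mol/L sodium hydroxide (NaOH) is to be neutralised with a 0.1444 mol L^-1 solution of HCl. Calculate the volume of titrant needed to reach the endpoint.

n(NaOH) = 0.1189 mol/L x 0.02786 L = 0.003313 mol.
At equivalence n(HCl) = n(NaOH) = 0.003313 mol.
V(HCl) = 0.003313 / 0.1444 = 0.02294 L = 22.9 mL.

22.9 mL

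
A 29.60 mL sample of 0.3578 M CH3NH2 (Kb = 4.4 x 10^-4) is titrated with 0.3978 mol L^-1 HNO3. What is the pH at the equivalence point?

5.68

n(CH3NH2) = 0.3578 x 0.02960 = 0.01059 mol; V(HNO3) at equivalence = 0.01059/0.3978 = 0.02662 L.
At equivalence the base is fully converted to CH3NH3+; total volume = 0.05622 L, so [CH3NH3+] = 0.01059/0.05622 = 0.1884 M.
Ka(CH3NH3+) = Kw/Kb = 1.0e-14 / 4.4 x 10^-4 = 2.27e-11.
[H^+] = sqrt(Ka x [CH3NH3+]) = sqrt(2.27e-11 x 0.1884) = 2.07e-6 M.
pH = -log(2.07e-6) = 5.68.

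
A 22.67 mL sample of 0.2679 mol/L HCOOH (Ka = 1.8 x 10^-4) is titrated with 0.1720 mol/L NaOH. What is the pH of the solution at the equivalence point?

8.38

n(HCOOH) = 0.2679 x 0.02267 = 0.006073 mol; V(NaOH) at equivalence = 0.006073/0.1720 = 0.03531 L.
At equivalence all the acid is converted to HCOO-; total volume = 0.02267 + 0.03531 = 0.05798 L, so [HCOO-] = 0.006073/0.05798 = 0.1047 M.
Kb = Kw/Ka = 1.0e-14 / 1.8 x 10^-4 = 5.56e-11.
[OH^-] = sqrt(Kb x [HCOO-]) = sqrt(5.56e-11 x 0.1047) = 2.41e-6 M.
pOH = 5.62, so pH = 14.00 - 5.62 = 8.38.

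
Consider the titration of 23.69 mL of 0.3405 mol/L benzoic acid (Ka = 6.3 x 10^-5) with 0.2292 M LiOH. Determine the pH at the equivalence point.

8.67

n(C6H5COOH) = 0.3405 x 0.02369 = 0.008066 mol; V(LiOH) at equivalence = 0.008066/0.2292 = 0.03519 L.
At equivalence all the acid is converted to C6H5COO-; total volume = 0.02369 + 0.03519 = 0.05888 L, so [C6H5COO-] = 0.008066/0.05888 = 0.1370 M.
Kb = Kw/Ka = 1.0e-14 / 6.3 x 10^-5 = 1.59e-10.
[OH^-] = sqrt(Kb x [C6H5COO-]) = sqrt(1.59e-10 x 0.1370) = 4.66e-6 M.
pOH = 5.33, so pH = 14.00 - 5.33 = 8.67.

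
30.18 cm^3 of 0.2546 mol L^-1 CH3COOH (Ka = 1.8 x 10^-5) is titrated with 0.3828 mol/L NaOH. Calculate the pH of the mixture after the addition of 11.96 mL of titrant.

4.91

Initial n(CH3COOH) = 0.2546 x 0.03018 = 0.007684 mol.
n(NaOH) added = 0.3828 x 0.01196 = 0.004578 mol, converting that many moles of CH3COOH to CH3COO-.
Remaining n(CH3COOH) = 0.003106 mol; n(CH3COO-) = 0.004578 mol.
By Henderson-Hasselbalch, pH = pKa + log([A^-]/[HA]) = 4.74 + log(0.004578/0.003106) = 4.74 + (+0.17) = 4.91.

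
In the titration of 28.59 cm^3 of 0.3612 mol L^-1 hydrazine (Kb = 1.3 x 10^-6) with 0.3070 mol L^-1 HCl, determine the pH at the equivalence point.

n(N2H4) = 0.3612 x 0.02859 = 0.01033 mol; V(HCl) at equivalence = 0.01033/0.3070 = 0.03364 L.
At equivalence the base is fully converted to N2H5+; total volume = 0.06223 L, so [N2H5+] = 0.01033/0.06223 = 0.1660 M.
Ka(N2H5+) = Kw/Kb = 1.0e-14 / 1.3 x 10^-6 = 7.69e-9.
[H^+] = sqrt(Ka x [N2H5+]) = sqrt(7.69e-9 x 0.1660) = 3.57e-5 M.
pH = -log(3.57e-5) = 4.45.

4.45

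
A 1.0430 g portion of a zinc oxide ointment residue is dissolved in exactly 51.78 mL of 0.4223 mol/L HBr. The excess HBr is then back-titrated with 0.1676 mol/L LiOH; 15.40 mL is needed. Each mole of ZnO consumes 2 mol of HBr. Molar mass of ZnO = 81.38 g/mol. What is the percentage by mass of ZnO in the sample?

75.2%

Total n(HBr) added = 0.4223 x 0.05178 = 0.02187 mol.
n(LiOH) used = 0.1676 x 0.01540 = 0.002581 mol, which equals the excess n(HBr).
So n(HBr) consumed by the sample = 0.02187 - 0.002581 = 0.01929 mol.
n(ZnO) = 0.01929 / 2 = 0.009643 mol.
mass ZnO = 0.009643 x 81.38 = 0.7847 g, so %ZnO = 0.7847/1.0430 x 100 = 75.2%.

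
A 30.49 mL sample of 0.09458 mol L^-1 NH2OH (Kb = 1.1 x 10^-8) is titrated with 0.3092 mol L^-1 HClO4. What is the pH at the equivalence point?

3.59

n(NH2OH) = 0.09458 x 0.03049 = 0.002884 mol; V(HClO4) at equivalence = 0.002884/0.3092 = 0.009326 L.
At equivalence the base is fully converted to NH3OH+; total volume = 0.03982 L, so [NH3OH+] = 0.002884/0.03982 = 0.07243 M.
Ka(NH3OH+) = Kw/Kb = 1.0e-14 / 1.1 x 10^-8 = 9.09e-7.
[H^+] = sqrt(Ka x [NH3OH+]) = sqrt(9.09e-7 x 0.07243) = 0.000257 M.
pH = -log(0.000257) = 3.59.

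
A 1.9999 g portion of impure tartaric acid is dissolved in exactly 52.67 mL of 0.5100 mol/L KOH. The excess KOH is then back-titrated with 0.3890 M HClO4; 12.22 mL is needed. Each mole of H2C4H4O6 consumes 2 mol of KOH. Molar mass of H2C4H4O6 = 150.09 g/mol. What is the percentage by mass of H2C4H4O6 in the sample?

Total n(KOH) added = 0.5100 x 0.05267 = 0.02686 mol.
n(HClO4) used = 0.3890 x 0.01222 = 0.004754 mol, which equals the excess n(KOH).
So n(KOH) consumed by the sample = 0.02686 - 0.004754 = 0.02211 mol.
n(H2C4H4O6) = 0.02211 / 2 = 0.01105 mol.
mass H2C4H4O6 = 0.01105 x 150.09 = 1.659 g, so %H2C4H4O6 = 1.659/1.9999 x 100 = 83.0%.

83.0%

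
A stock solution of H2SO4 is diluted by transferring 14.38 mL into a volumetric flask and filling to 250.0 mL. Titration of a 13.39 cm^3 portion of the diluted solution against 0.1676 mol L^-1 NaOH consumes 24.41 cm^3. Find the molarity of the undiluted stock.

n(NaOH) = 0.1676 x 0.02441 = 0.004091 mol.
n(H2SO4) in the aliquot = 0.004091 x 1/2 = 0.002046 mol.
[diluted H2SO4] = 0.002046 / 0.01339 = 0.1528 M.
Dilution factor = 250.0/14.38 = 17.39, so [stock] = 0.1528 x 17.39 = 2.66 M.

2.66 M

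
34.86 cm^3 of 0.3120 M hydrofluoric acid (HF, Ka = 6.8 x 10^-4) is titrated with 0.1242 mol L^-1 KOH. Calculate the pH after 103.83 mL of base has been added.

n(acid) = 0.3120 x 0.03486 = 0.01088 mol; n(KOH) added = 0.1242 x 0.1038 = 0.01290 mol.
Base is in excess by 0.01290 - 0.01088 = 0.002019 mol in a total volume of 0.1387 L.
[OH^-] = 0.002019/0.1387 = 0.01456 M, so pOH = 1.84 and pH = 14.00 - 1.84 = 12.16.

12.16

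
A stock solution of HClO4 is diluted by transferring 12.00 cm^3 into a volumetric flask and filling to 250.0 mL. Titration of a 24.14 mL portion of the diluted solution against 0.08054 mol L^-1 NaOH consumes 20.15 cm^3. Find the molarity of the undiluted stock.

n(NaOH) = 0.08054 x 0.02015 = 0.001623 mol.
n(HClO4) in the aliquot = 0.001623 mol.
[diluted HClO4] = 0.001623 / 0.02414 = 0.06723 M.
Dilution factor = 250.0/12.00 = 20.83, so [stock] = 0.06723 x 20.83 = 1.40 M.

1.40 M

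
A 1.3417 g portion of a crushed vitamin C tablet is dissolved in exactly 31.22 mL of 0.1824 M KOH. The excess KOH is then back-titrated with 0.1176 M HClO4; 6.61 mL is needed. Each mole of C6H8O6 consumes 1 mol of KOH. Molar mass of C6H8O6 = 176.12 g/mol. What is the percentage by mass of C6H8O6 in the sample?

Total n(KOH) added = 0.1824 x 0.03122 = 0.005695 mol.
n(HClO4) used = 0.1176 x 0.006610 = 0.0007773 mol, which equals the excess n(KOH).
So n(KOH) consumed by the sample = 0.005695 - 0.0007773 = 0.004917 mol.
n(C6H8O6) = 0.004917 / 1 = 0.004917 mol.
mass C6H8O6 = 0.004917 x 176.12 = 0.8660 g, so %C6H8O6 = 0.8660/1.3417 x 100 = 64.5%.

64.5%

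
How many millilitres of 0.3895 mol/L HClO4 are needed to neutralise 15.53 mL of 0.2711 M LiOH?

n(LiOH) = 0.2711 mol/L x 0.01553 L = 0.004210 mol.
At equivalence n(HClO4) = n(LiOH) = 0.004210 mol.
V(HClO4) = 0.004210 / 0.3895 = 0.01081 L = 10.8 mL.

10.8 mL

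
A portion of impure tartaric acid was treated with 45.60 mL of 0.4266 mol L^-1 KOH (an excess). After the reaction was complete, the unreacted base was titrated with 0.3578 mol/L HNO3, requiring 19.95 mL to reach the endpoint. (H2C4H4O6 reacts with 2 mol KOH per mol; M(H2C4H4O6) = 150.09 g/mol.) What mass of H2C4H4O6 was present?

0.924 g

Total n(KOH) added = 0.4266 x 0.04560 = 0.01945 mol.
n(HNO3) used = 0.3578 x 0.01995 = 0.007138 mol, which equals the excess n(KOH).
So n(KOH) consumed by the sample = 0.01945 - 0.007138 = 0.01231 mol.
n(H2C4H4O6) = 0.01231 / 2 = 0.006157 mol.
mass = 0.006157 mol x 150.09 g/mol = 0.924 g.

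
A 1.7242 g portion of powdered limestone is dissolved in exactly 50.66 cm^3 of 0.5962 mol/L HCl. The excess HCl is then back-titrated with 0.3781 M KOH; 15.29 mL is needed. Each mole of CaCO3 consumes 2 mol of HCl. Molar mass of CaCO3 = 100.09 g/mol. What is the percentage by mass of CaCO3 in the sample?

70.9%

Total n(HCl) added = 0.5962 x 0.05066 = 0.03020 mol.
n(KOH) used = 0.3781 x 0.01529 = 0.005781 mol, which equals the excess n(HCl).
So n(HCl) consumed by the sample = 0.03020 - 0.005781 = 0.02442 mol.
n(CaCO3) = 0.02442 / 2 = 0.01221 mol.
mass CaCO3 = 0.01221 x 100.09 = 1.222 g, so %CaCO3 = 1.222/1.7242 x 100 = 70.9%.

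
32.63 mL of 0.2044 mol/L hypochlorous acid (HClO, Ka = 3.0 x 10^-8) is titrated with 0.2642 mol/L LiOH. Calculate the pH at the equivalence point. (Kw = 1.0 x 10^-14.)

10.29

n(HClO) = 0.2044 x 0.03263 = 0.006670 mol; V(LiOH) at equivalence = 0.006670/0.2642 = 0.02524 L.
At equivalence all the acid is converted to ClO-; total volume = 0.03263 + 0.02524 = 0.05787 L, so [ClO-] = 0.006670/0.05787 = 0.1152 M.
Kb = Kw/Ka = 1.0e-14 / 3.0 x 10^-8 = 3.33e-7.
[OH^-] = sqrt(Kb x [ClO-]) = sqrt(3.33e-7 x 0.1152) = 0.000196 M.
pOH = 3.71, so pH = 14.00 - 3.71 = 10.29.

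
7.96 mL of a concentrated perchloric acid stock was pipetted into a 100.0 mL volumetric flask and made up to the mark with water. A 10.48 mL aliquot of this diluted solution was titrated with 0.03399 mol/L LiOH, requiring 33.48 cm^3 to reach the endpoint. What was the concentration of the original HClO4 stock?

n(LiOH) = 0.03399 x 0.03348 = 0.001138 mol.
n(HClO4) in the aliquot = 0.001138 mol.
[diluted HClO4] = 0.001138 / 0.01048 = 0.1086 M.
Dilution factor = 100.0/7.960 = 12.56, so [stock] = 0.1086 x 12.56 = 1.36 M.

1.36 M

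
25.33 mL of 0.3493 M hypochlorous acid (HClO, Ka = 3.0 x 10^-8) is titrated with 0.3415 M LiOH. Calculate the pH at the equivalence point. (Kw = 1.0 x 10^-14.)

10.38

n(HClO) = 0.3493 x 0.02533 = 0.008848 mol; V(LiOH) at equivalence = 0.008848/0.3415 = 0.02591 L.
At equivalence all the acid is converted to ClO-; total volume = 0.02533 + 0.02591 = 0.05124 L, so [ClO-] = 0.008848/0.05124 = 0.1727 M.
Kb = Kw/Ka = 1.0e-14 / 3.0 x 10^-8 = 3.33e-7.
[OH^-] = sqrt(Kb x [ClO-]) = sqrt(3.33e-7 x 0.1727) = 0.000240 M.
pOH = 3.62, so pH = 14.00 - 3.62 = 10.38.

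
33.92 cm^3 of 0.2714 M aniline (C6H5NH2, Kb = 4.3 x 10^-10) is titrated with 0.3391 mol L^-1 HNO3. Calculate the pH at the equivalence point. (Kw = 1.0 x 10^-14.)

n(C6H5NH2) = 0.2714 x 0.03392 = 0.009206 mol; V(HNO3) at equivalence = 0.009206/0.3391 = 0.02715 L.
At equivalence the base is fully converted to C6H5NH3+; total volume = 0.06107 L, so [C6H5NH3+] = 0.009206/0.06107 = 0.1507 M.
Ka(C6H5NH3+) = Kw/Kb = 1.0e-14 / 4.3 x 10^-10 = 2.33e-5.
[H^+] = sqrt(Ka x [C6H5NH3+]) = sqrt(2.33e-5 x 0.1507) = 0.00187 M.
pH = -log(0.00187) = 2.73.

2.73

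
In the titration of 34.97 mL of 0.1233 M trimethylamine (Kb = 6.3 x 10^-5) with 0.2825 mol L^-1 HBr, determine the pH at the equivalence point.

5.43

n((CH3)3N) = 0.1233 x 0.03497 = 0.004312 mol; V(HBr) at equivalence = 0.004312/0.2825 = 0.01526 L.
At equivalence the base is fully converted to (CH3)3NH+; total volume = 0.05023 L, so [(CH3)3NH+] = 0.004312/0.05023 = 0.08584 M.
Ka((CH3)3NH+) = Kw/Kb = 1.0e-14 / 6.3 x 10^-5 = 1.59e-10.
[H^+] = sqrt(Ka x [(CH3)3NH+]) = sqrt(1.59e-10 x 0.08584) = 3.69e-6 M.
pH = -log(3.69e-6) = 5.43.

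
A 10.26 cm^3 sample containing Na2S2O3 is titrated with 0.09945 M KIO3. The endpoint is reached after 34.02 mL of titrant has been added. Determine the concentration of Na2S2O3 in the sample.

1.98 M

n(KIO3) = 0.09945 x 0.03402 = 0.003383 mol.
From the balanced equation, 1 mol KIO3 reacts with 6 mol Na2S2O3, so n(Na2S2O3) = 0.003383 x 6/1 = 0.02030 mol.
[Na2S2O3] = 0.02030 / 0.01026 L = 1.98 M.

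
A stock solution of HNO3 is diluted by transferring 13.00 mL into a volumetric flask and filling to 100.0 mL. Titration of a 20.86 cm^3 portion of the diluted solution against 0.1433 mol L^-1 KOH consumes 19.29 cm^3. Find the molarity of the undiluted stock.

n(KOH) = 0.1433 x 0.01929 = 0.002764 mol.
n(HNO3) in the aliquot = 0.002764 mol.
[diluted HNO3] = 0.002764 / 0.02086 = 0.1325 M.
Dilution factor = 100.0/13.00 = 7.692, so [stock] = 0.1325 x 7.692 = 1.02 M.

1.02 M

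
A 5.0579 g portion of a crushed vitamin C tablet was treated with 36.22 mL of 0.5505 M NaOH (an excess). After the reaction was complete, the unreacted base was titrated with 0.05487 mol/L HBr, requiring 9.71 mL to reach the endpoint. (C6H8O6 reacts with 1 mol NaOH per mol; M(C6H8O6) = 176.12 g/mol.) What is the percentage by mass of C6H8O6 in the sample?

67.6%

Total n(NaOH) added = 0.5505 x 0.03622 = 0.01994 mol.
n(HBr) used = 0.05487 x 0.009710 = 0.0005328 mol, which equals the excess n(NaOH).
So n(NaOH) consumed by the sample = 0.01994 - 0.0005328 = 0.01941 mol.
n(C6H8O6) = 0.01941 / 1 = 0.01941 mol.
mass C6H8O6 = 0.01941 x 176.12 = 3.418 g, so %C6H8O6 = 3.418/5.0579 x 100 = 67.6%.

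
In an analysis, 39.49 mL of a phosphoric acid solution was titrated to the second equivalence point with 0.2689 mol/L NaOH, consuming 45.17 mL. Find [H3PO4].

n(NaOH) = 0.2689 x 0.04517 = 0.01215 mol.
At the second equivalence point, 2 mol OH^- react per mol H3PO4, so n(H3PO4) = 0.01215 / 2 = 0.006073 mol.
[H3PO4] = 0.006073 / 0.03949 L = 0.154 M.

0.154 M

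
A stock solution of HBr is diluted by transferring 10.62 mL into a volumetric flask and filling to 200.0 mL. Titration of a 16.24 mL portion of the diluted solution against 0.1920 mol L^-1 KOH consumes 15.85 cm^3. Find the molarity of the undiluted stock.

3.53 M

n(KOH) = 0.1920 x 0.01585 = 0.003043 mol.
n(HBr) in the aliquot = 0.003043 mol.
[diluted HBr] = 0.003043 / 0.01624 = 0.1874 M.
Dilution factor = 200.0/10.62 = 18.83, so [stock] = 0.1874 x 18.83 = 3.53 M.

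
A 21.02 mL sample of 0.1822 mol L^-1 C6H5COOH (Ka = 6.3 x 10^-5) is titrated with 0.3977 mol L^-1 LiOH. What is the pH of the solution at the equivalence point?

n(C6H5COOH) = 0.1822 x 0.02102 = 0.003830 mol; V(LiOH) at equivalence = 0.003830/0.3977 = 0.009630 L.
At equivalence all the acid is converted to C6H5COO-; total volume = 0.02102 + 0.009630 = 0.03065 L, so [C6H5COO-] = 0.003830/0.03065 = 0.1250 M.
Kb = Kw/Ka = 1.0e-14 / 6.3 x 10^-5 = 1.59e-10.
[OH^-] = sqrt(Kb x [C6H5COO-]) = sqrt(1.59e-10 x 0.1250) = 4.45e-6 M.
pOH = 5.35, so pH = 14.00 - 5.35 = 8.65.

8.65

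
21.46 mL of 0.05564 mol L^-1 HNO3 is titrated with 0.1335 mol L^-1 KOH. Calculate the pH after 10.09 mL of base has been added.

11.69

n(acid) = 0.05564 x 0.02146 = 0.001194 mol; n(KOH) added = 0.1335 x 0.01009 = 0.001347 mol.
Base is in excess by 0.001347 - 0.001194 = 0.0001530 mol in a total volume of 0.03155 L.
[OH^-] = 0.0001530/0.03155 = 0.004849 M, so pOH = 2.31 and pH = 14.00 - 2.31 = 11.69.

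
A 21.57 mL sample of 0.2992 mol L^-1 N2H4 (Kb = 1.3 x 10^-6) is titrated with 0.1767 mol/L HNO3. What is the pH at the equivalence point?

4.53

n(N2H4) = 0.2992 x 0.02157 = 0.006454 mol; V(HNO3) at equivalence = 0.006454/0.1767 = 0.03652 L.
At equivalence the base is fully converted to N2H5+; total volume = 0.05809 L, so [N2H5+] = 0.006454/0.05809 = 0.1111 M.
Ka(N2H5+) = Kw/Kb = 1.0e-14 / 1.3 x 10^-6 = 7.69e-9.
[H^+] = sqrt(Ka x [N2H5+]) = sqrt(7.69e-9 x 0.1111) = 2.92e-5 M.
pH = -log(2.92e-5) = 4.53.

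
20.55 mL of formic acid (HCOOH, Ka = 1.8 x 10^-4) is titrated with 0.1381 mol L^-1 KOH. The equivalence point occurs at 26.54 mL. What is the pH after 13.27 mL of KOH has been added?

13.27 mL is exactly half the equivalence volume (26.54/2), i.e. the half-equivalence point.
There, n(HA) = n(A^-), so pH = pKa = -log(1.8 x 10^-4) = 3.74.

3.74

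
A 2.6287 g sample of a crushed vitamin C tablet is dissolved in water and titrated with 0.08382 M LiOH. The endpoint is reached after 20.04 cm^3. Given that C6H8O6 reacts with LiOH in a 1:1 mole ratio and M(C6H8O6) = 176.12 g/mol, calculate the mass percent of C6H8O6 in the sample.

11.3%

n(LiOH) = 0.08382 x 0.02004 = 0.001680 mol.
n(C6H8O6) = 0.001680 / 1 = 0.001680 mol.
mass of C6H8O6 = 0.001680 x 176.12 = 0.2958 g.
% purity = 0.2958 / 2.6287 x 100 = 11.3%.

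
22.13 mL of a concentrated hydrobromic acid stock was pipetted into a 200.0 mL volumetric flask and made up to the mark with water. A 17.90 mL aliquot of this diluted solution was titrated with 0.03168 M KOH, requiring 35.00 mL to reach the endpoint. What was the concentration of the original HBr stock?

n(KOH) = 0.03168 x 0.03500 = 0.001109 mol.
n(HBr) in the aliquot = 0.001109 mol.
[diluted HBr] = 0.001109 / 0.01790 = 0.06194 M.
Dilution factor = 200.0/22.13 = 9.038, so [stock] = 0.06194 x 9.038 = 0.560 M.

0.560 M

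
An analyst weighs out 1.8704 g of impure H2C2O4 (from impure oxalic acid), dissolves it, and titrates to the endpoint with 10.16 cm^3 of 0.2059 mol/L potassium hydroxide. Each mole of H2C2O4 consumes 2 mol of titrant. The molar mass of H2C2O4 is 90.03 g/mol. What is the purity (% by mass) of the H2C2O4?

5.03%

n(KOH) = 0.2059 x 0.01016 = 0.002092 mol.
n(H2C2O4) = 0.002092 / 2 = 0.001046 mol.
mass of H2C2O4 = 0.001046 x 90.03 = 0.09417 g.
% purity = 0.09417 / 1.8704 x 100 = 5.03%.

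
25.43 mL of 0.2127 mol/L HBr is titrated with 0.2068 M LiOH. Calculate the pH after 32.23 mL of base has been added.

12.34

n(acid) = 0.2127 x 0.02543 = 0.005409 mol; n(LiOH) added = 0.2068 x 0.03223 = 0.006665 mol.
Base is in excess by 0.006665 - 0.005409 = 0.001256 mol in a total volume of 0.05766 L.
[OH^-] = 0.001256/0.05766 = 0.02179 M, so pOH = 1.66 and pH = 14.00 - 1.66 = 12.34.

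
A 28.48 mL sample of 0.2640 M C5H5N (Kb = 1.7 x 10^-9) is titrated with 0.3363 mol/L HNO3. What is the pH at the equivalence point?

3.03

n(C5H5N) = 0.2640 x 0.02848 = 0.007519 mol; V(HNO3) at equivalence = 0.007519/0.3363 = 0.02236 L.
At equivalence the base is fully converted to C5H5NH+; total volume = 0.05084 L, so [C5H5NH+] = 0.007519/0.05084 = 0.1479 M.
Ka(C5H5NH+) = Kw/Kb = 1.0e-14 / 1.7 x 10^-9 = 5.88e-6.
[H^+] = sqrt(Ka x [C5H5NH+]) = sqrt(5.88e-6 x 0.1479) = 0.000933 M.
pH = -log(0.000933) = 3.03.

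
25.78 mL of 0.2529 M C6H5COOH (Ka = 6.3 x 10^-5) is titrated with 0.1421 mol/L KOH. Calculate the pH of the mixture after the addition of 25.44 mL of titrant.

Initial n(C6H5COOH) = 0.2529 x 0.02578 = 0.006520 mol.
n(KOH) added = 0.1421 x 0.02544 = 0.003615 mol, converting that many moles of C6H5COOH to C6H5COO-.
Remaining n(C6H5COOH) = 0.002905 mol; n(C6H5COO-) = 0.003615 mol.
By Henderson-Hasselbalch, pH = pKa + log([A^-]/[HA]) = 4.20 + log(0.003615/0.002905) = 4.20 + (+0.10) = 4.30.

4.30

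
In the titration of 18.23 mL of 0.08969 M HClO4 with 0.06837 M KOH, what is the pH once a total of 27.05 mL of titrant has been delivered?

11.68

n(acid) = 0.08969 x 0.01823 = 0.001635 mol; n(KOH) added = 0.06837 x 0.02705 = 0.001849 mol.
Base is in excess by 0.001849 - 0.001635 = 0.0002144 mol in a total volume of 0.04528 L.
[OH^-] = 0.0002144/0.04528 = 0.004734 M, so pOH = 2.32 and pH = 14.00 - 2.32 = 11.68.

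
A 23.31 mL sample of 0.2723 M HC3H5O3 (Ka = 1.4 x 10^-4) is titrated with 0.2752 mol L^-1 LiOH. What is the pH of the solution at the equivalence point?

n(HC3H5O3) = 0.2723 x 0.02331 = 0.006347 mol; V(LiOH) at equivalence = 0.006347/0.2752 = 0.02306 L.
At equivalence all the acid is converted to C3H5O3-; total volume = 0.02331 + 0.02306 = 0.04637 L, so [C3H5O3-] = 0.006347/0.04637 = 0.1369 M.
Kb = Kw/Ka = 1.0e-14 / 1.4 x 10^-4 = 7.14e-11.
[OH^-] = sqrt(Kb x [C3H5O3-]) = sqrt(7.14e-11 x 0.1369) = 3.13e-6 M.
pOH = 5.50, so pH = 14.00 - 5.50 = 8.50.

8.50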